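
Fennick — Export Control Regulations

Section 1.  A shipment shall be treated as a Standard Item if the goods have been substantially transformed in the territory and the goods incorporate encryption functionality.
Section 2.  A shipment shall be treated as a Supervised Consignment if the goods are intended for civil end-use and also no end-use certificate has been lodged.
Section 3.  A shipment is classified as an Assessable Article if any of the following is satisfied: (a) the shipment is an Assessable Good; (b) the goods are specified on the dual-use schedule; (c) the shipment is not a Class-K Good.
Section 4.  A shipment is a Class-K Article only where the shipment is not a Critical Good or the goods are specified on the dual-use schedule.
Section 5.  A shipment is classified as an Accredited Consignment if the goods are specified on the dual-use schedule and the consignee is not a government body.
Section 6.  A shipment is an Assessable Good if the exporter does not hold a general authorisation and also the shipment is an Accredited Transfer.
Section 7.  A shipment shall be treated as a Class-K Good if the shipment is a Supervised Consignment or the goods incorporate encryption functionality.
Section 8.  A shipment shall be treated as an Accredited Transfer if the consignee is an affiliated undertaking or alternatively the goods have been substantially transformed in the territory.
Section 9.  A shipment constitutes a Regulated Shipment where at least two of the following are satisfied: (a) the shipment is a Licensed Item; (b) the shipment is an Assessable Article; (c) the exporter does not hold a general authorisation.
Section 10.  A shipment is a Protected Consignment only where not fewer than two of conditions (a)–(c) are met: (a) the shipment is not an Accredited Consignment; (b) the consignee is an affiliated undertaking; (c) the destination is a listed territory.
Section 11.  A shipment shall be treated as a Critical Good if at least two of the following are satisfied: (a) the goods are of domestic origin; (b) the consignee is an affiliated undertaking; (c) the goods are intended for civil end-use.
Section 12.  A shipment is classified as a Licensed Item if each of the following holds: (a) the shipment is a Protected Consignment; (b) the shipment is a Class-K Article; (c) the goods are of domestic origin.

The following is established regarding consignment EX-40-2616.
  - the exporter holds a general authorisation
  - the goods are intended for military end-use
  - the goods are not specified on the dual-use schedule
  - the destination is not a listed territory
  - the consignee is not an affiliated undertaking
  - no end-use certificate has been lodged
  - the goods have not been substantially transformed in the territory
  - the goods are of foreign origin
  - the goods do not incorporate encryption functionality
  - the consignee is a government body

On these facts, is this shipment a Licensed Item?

No

section 5 — Accredited Consignment: [the goods are specified on the dual-use schedule? no] AND [the consignee is not a government body? no] → not satisfied.
section 10 — Protected Consignment: not an Accredited Consignment (section 5)? yes; the consignee is an affiliated undertaking? no; the destination is a listed territory? no — 1 of 3 hold (need ≥2) → not satisfied.
section 11 — Critical Good: the goods are of domestic origin? no; the consignee is an affiliated undertaking? no; the goods are intended for civil end-use? no — 0 of 3 hold (need ≥2) → not satisfied.
section 4 — Class-K Article: [not a Critical Good (section 11)? yes] OR [the goods are specified on the dual-use schedule? no] → satisfied.
section 12 — Licensed Item: [Protected Consignment (section 10)? no] AND [Class-K Article (section 4)? yes] AND [the goods are of domestic origin? no] → not satisfied.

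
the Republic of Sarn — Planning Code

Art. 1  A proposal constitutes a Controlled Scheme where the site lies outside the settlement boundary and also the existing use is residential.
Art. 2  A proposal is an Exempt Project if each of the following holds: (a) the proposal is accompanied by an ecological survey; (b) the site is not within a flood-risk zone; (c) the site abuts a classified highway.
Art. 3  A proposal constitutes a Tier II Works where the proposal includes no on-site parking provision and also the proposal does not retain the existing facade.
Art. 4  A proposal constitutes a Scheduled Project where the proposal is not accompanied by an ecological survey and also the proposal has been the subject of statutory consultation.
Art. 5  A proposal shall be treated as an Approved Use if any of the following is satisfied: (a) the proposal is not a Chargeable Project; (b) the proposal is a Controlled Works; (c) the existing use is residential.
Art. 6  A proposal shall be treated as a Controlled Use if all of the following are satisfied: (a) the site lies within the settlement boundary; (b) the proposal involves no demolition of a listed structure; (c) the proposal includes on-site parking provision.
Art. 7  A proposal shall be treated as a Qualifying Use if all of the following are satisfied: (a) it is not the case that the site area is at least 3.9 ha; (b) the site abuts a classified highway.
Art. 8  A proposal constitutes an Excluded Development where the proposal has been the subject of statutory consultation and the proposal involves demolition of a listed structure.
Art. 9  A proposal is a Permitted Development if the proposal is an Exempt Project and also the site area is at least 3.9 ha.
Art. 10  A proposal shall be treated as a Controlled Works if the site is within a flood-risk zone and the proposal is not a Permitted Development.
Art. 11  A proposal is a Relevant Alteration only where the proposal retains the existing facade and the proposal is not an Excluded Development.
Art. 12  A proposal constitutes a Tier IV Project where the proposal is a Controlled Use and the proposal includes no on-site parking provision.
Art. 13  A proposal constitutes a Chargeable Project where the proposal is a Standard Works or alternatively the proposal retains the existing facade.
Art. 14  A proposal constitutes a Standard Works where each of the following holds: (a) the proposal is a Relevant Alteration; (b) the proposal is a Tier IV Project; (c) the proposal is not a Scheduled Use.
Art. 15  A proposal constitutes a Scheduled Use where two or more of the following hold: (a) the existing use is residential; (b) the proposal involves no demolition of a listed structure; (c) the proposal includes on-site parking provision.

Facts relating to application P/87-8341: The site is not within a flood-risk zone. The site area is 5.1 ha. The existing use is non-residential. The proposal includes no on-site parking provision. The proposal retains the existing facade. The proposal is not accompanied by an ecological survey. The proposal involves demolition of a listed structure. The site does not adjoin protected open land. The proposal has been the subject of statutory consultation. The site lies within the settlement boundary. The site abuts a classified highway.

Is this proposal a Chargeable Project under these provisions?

Yes

article 8 — Excluded Development: [the proposal has been the subject of statutory consultation? yes] AND [the proposal involves demolition of a listed structure? yes] → satisfied.
article 11 — Relevant Alteration: [the proposal retains the existing facade? yes] AND [not an Excluded Development (article 8)? no] → not satisfied.
article 6 — Controlled Use: [the site lies within the settlement boundary? yes] AND [the proposal involves no demolition of a listed structure? no] AND [the proposal includes on-site parking provision? no] → not satisfied.
article 12 — Tier IV Project: [Controlled Use (article 6)? no] AND [the proposal includes no on-site parking provision? yes] → not satisfied.
article 15 — Scheduled Use: the existing use is residential? no; the proposal involves no demolition of a listed structure? no; the proposal includes on-site parking provision? no — 0 of 3 hold (need ≥2) → not satisfied.
article 14 — Standard Works: [Relevant Alteration (article 11)? no] AND [Tier IV Project (article 12)? no] AND [not a Scheduled Use (article 15)? yes] → not satisfied.
article 13 — Chargeable Project: [Standard Works (article 14)? no] OR [the proposal retains the existing facade? yes] → satisfied.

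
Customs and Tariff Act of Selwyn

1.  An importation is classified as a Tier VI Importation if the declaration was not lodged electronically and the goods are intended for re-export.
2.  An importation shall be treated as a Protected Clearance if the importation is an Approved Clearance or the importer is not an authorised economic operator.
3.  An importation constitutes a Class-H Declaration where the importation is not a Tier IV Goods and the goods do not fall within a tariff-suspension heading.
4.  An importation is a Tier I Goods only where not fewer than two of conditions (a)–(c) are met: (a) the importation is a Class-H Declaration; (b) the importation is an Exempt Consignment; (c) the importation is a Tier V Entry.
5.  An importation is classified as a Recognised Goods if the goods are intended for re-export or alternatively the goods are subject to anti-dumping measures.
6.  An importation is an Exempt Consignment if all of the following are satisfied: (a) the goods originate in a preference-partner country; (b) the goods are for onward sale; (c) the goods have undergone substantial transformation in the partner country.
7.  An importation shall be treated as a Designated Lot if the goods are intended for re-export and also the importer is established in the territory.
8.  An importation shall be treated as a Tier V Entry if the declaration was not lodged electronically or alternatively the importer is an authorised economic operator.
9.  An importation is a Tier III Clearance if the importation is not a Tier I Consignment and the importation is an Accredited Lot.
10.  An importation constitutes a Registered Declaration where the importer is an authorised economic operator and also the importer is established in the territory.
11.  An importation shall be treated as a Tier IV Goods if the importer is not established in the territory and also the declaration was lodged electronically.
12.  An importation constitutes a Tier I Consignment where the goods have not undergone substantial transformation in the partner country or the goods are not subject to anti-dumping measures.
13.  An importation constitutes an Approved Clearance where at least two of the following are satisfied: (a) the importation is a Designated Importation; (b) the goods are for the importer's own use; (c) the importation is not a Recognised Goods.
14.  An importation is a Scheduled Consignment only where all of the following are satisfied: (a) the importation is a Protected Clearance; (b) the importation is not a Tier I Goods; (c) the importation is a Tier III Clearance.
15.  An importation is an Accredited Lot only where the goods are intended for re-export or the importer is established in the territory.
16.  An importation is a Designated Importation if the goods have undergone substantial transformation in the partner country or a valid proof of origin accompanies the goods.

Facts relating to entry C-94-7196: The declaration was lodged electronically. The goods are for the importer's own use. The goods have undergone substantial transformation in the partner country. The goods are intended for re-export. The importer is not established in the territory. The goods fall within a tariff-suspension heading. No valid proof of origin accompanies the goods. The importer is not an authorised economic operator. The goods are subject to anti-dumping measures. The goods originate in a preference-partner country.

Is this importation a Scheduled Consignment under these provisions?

Yes

paragraph 16 — Designated Importation: [the goods have undergone substantial transformation in the partner country? yes] OR [a valid proof of origin accompanies the goods? no] → satisfied.
paragraph 5 — Recognised Goods: [the goods are intended for re-export? yes] OR [the goods are subject to anti-dumping measures? yes] → satisfied.
paragraph 13 — Approved Clearance: Designated Importation (paragraph 16)? yes; the goods are for the importer's own use? yes; not a Recognised Goods (paragraph 5)? no — 2 of 3 hold (need ≥2) → satisfied.
paragraph 2 — Protected Clearance: [Approved Clearance (paragraph 13)? yes] OR [the importer is not an authorised economic operator? yes] → satisfied.
paragraph 11 — Tier IV Goods: [the importer is not established in the territory? yes] AND [the declaration was lodged electronically? yes] → satisfied.
paragraph 3 — Class-H Declaration: [not a Tier IV Goods (paragraph 11)? no] AND [the goods do not fall within a tariff-suspension heading? no] → not satisfied.
paragraph 6 — Exempt Consignment: [the goods originate in a preference-partner country? yes] AND [the goods are for onward sale? no] AND [the goods have undergone substantial transformation in the partner country? yes] → not satisfied.
paragraph 8 — Tier V Entry: [the declaration was not lodged electronically? no] OR [the importer is an authorised economic operator? no] → not satisfied.
paragraph 4 — Tier I Goods: Class-H Declaration (paragraph 3)? no; Exempt Consignment (paragraph 6)? no; Tier V Entry (paragraph 8)? no — 0 of 3 hold (need ≥2) → not satisfied.
paragraph 12 — Tier I Consignment: [the goods have not undergone substantial transformation in the partner country? no] OR [the goods are not subject to anti-dumping measures? no] → not satisfied.
paragraph 15 — Accredited Lot: [the goods are intended for re-export? yes] OR [the importer is established in the territory? no] → satisfied.
paragraph 9 — Tier III Clearance: [not a Tier I Consignment (paragraph 12)? yes] AND [Accredited Lot (paragraph 15)? yes] → satisfied.
paragraph 14 — Scheduled Consignment: [Protected Clearance (paragraph 2)? yes] AND [not a Tier I Goods (paragraph 4)? yes] AND [Tier III Clearance (paragraph 9)? yes] → satisfied.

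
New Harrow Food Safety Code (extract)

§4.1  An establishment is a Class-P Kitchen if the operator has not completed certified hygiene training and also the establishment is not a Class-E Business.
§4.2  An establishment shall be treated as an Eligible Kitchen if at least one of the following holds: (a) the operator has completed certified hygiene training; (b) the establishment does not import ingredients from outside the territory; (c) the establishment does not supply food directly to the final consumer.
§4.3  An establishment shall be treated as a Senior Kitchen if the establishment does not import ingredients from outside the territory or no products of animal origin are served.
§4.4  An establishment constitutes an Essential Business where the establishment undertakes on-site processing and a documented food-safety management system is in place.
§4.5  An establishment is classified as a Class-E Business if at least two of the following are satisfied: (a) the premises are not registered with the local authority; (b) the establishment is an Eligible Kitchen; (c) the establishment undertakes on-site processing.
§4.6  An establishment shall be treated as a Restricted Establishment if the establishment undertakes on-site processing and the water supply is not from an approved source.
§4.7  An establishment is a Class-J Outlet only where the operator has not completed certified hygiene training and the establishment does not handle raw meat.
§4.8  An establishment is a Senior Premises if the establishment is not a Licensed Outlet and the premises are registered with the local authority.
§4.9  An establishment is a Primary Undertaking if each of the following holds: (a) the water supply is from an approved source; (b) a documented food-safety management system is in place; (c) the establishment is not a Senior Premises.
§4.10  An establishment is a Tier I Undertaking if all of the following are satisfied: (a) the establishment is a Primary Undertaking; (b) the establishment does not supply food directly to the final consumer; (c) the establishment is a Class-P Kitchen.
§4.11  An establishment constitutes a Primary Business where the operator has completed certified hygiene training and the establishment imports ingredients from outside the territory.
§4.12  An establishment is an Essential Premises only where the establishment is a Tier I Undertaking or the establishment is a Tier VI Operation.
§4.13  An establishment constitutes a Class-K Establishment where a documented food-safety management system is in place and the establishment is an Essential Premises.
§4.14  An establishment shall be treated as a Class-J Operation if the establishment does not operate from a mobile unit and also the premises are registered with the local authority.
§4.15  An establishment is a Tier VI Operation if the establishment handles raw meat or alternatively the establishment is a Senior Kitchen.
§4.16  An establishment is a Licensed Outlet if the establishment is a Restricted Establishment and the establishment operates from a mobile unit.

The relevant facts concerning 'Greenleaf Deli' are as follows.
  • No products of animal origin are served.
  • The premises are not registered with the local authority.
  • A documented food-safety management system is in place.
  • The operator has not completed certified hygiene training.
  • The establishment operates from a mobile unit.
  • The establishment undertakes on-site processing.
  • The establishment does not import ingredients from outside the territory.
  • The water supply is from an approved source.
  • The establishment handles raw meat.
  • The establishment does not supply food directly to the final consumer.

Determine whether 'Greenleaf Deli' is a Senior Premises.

Under §4.6: the establishment undertakes on-site processing? yes; and the water supply is not from an approved source? no. So the establishment is not a Restricted Establishment.
Under §4.16: Restricted Establishment (§4.6)? no; and the establishment operates from a mobile unit? yes. So the establishment is not a Licensed Outlet.
Under §4.8: not a Licensed Outlet (§4.16)? yes; and the premises are registered with the local authority? no. So the establishment is not a Senior Premises.

No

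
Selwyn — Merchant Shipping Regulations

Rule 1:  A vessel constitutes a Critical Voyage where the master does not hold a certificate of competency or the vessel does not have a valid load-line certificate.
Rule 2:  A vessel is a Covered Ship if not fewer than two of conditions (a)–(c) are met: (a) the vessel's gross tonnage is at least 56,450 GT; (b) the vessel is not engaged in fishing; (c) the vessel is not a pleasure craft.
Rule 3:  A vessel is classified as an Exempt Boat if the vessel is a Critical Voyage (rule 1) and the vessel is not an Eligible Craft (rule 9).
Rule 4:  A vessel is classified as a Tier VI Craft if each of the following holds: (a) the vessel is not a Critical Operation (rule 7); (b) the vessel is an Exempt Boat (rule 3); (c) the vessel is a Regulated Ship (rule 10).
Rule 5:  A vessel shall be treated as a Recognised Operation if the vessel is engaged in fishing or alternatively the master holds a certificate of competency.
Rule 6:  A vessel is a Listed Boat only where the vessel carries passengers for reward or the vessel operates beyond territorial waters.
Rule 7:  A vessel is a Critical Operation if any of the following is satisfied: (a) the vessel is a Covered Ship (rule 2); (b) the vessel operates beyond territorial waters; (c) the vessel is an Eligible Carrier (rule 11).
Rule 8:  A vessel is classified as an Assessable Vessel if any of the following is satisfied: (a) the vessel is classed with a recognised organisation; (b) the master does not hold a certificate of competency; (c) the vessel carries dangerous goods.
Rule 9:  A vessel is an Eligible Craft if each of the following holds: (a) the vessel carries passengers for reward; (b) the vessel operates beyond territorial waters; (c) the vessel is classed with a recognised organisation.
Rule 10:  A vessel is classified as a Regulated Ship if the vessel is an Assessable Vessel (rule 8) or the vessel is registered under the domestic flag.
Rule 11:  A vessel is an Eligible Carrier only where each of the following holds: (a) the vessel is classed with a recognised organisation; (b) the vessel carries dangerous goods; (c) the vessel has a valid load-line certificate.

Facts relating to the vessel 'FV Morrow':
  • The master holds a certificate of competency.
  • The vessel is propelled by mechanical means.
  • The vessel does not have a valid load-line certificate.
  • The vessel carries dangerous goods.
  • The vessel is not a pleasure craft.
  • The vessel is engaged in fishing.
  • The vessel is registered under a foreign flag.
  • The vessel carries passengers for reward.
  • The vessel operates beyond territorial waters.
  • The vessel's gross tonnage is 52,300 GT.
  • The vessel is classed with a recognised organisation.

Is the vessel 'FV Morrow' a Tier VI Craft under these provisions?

No

rule 2 — Covered Ship: vessel's gross tonnage: 52,300 GT ≥ 56,450 GT? no; the vessel is not engaged in fishing? no; the vessel is not a pleasure craft? yes — 1 of 3 hold (need ≥2) → not satisfied.
rule 11 — Eligible Carrier: [the vessel is classed with a recognised organisation? yes] AND [the vessel carries dangerous goods? yes] AND [the vessel has a valid load-line certificate? no] → not satisfied.
rule 7 — Critical Operation: [Covered Ship (rule 2)? no] OR [the vessel operates beyond territorial waters? yes] OR [Eligible Carrier (rule 11)? no] → satisfied.
rule 1 — Critical Voyage: [the master does not hold a certificate of competency? no] OR [the vessel does not have a valid load-line certificate? yes] → satisfied.
rule 9 — Eligible Craft: [the vessel carries passengers for reward? yes] AND [the vessel operates beyond territorial waters? yes] AND [the vessel is classed with a recognised organisation? yes] → satisfied.
rule 3 — Exempt Boat: [Critical Voyage (rule 1)? yes] AND [not an Eligible Craft (rule 9)? no] → not satisfied.
rule 8 — Assessable Vessel: [the vessel is classed with a recognised organisation? yes] OR [the master does not hold a certificate of competency? no] OR [the vessel carries dangerous goods? yes] → satisfied.
rule 10 — Regulated Ship: [Assessable Vessel (rule 8)? yes] OR [the vessel is registered under the domestic flag? no] → satisfied.
rule 4 — Tier VI Craft: [not a Critical Operation (rule 7)? no] AND [Exempt Boat (rule 3)? no] AND [Regulated Ship (rule 10)? yes] → not satisfied.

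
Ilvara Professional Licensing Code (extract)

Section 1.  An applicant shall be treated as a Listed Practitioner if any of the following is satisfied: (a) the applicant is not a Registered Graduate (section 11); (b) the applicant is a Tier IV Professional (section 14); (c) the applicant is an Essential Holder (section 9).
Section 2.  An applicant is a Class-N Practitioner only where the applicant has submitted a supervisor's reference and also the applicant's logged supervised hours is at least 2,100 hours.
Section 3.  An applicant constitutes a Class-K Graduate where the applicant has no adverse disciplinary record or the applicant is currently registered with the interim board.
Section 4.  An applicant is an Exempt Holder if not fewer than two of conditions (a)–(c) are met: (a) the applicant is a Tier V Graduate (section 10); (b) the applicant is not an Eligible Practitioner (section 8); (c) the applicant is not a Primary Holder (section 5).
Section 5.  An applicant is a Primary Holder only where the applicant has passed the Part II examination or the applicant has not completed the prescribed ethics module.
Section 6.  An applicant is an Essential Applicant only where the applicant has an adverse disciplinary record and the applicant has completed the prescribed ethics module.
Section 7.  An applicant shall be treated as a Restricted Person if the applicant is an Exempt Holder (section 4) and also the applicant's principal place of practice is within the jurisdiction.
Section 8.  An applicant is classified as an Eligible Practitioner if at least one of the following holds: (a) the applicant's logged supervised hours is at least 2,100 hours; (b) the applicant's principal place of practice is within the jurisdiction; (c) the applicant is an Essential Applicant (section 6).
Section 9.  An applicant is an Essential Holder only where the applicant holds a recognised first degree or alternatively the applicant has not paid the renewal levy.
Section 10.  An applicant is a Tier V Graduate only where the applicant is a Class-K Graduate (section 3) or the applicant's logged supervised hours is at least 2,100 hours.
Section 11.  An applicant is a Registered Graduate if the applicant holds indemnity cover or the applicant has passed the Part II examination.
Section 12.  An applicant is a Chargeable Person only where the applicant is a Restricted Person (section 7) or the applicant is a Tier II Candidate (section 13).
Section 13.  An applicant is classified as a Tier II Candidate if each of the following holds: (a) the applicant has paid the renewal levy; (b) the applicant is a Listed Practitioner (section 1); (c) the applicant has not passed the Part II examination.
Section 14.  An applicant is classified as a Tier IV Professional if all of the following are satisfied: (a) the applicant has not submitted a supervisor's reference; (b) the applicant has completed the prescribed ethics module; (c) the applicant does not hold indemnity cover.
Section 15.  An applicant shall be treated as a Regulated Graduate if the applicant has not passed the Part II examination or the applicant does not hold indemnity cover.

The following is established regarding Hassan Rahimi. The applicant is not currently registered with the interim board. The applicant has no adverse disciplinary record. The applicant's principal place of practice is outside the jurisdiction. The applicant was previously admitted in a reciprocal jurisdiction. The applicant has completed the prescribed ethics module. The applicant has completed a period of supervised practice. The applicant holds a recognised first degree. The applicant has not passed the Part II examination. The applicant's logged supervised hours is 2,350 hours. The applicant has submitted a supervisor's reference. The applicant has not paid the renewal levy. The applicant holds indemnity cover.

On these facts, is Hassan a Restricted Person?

Under section 3: the applicant has no adverse disciplinary record? yes; or the applicant is currently registered with the interim board? no. So the applicant is a Class-K Graduate.
Under section 10: Class-K Graduate (section 3)? yes; or applicant's logged supervised hours: 2,350 hours ≥ 2,100 hours? yes. So the applicant is a Tier V Graduate.
Under section 6: the applicant has an adverse disciplinary record? no; and the applicant has completed the prescribed ethics module? yes. So the applicant is not an Essential Applicant.
Under section 8: applicant's logged supervised hours: 2,350 hours ≥ 2,100 hours? yes; or the applicant's principal place of practice is within the jurisdiction? no; or Essential Applicant (section 6)? no. So the applicant is an Eligible Practitioner.
Under section 5: the applicant has passed the Part II examination? no; or the applicant has not completed the prescribed ethics module? no. So the applicant is not a Primary Holder.
Under section 4: Tier V Graduate (section 10)? yes; not an Eligible Practitioner (section 8)? no; not a Primary Holder (section 5)? yes — 2 of 3 hold (need ≥2) → satisfied.
Under section 7: Exempt Holder (section 4)? yes; and the applicant's principal place of practice is within the jurisdiction? no. So the applicant is not a Restricted Person.

No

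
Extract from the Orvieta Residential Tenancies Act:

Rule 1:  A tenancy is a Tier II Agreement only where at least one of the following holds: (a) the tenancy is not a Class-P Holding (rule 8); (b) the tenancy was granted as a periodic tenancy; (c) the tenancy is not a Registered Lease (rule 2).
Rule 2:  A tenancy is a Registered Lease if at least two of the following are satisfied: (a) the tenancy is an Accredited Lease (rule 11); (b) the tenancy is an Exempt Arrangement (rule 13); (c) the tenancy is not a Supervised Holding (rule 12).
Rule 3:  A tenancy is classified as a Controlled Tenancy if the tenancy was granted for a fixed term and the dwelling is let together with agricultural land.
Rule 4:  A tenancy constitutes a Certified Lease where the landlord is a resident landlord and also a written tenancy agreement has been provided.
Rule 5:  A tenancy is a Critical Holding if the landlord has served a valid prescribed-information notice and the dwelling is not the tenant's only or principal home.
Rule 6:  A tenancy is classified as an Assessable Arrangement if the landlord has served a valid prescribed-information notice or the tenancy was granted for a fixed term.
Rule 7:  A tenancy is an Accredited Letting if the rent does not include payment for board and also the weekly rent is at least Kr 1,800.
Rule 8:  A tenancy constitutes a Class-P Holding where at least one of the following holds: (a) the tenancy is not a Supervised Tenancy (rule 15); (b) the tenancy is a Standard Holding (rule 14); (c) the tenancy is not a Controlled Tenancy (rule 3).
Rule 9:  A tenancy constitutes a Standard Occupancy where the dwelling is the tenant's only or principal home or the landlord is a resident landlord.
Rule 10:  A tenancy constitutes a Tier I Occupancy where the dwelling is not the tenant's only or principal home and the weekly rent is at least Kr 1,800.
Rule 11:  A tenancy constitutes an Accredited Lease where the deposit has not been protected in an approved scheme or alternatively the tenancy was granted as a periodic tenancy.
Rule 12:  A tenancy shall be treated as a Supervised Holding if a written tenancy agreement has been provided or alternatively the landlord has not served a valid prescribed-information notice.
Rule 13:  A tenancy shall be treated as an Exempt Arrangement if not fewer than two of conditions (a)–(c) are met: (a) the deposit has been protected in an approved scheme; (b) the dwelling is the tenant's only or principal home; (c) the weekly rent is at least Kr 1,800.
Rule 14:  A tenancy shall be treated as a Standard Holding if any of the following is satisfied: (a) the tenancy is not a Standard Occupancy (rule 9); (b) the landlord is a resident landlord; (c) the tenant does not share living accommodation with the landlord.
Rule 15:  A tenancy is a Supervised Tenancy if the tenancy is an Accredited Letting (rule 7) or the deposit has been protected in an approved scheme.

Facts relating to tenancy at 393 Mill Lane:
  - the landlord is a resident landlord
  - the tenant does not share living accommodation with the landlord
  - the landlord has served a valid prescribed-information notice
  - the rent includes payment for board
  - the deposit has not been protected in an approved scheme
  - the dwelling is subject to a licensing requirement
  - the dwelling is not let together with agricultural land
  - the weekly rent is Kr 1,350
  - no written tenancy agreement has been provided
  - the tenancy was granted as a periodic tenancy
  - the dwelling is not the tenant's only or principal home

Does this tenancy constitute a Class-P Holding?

Yes

rule 7 — Accredited Letting: [the rent does not include payment for board? no] AND [weekly rent: Kr 1,350 ≥ Kr 1,800? no] → not satisfied.
rule 15 — Supervised Tenancy: [Accredited Letting (rule 7)? no] OR [the deposit has been protected in an approved scheme? no] → not satisfied.
rule 9 — Standard Occupancy: [the dwelling is the tenant's only or principal home? no] OR [the landlord is a resident landlord? yes] → satisfied.
rule 14 — Standard Holding: [not a Standard Occupancy (rule 9)? no] OR [the landlord is a resident landlord? yes] OR [the tenant does not share living accommodation with the landlord? yes] → satisfied.
rule 3 — Controlled Tenancy: [the tenancy was granted for a fixed term? no] AND [the dwelling is let together with agricultural land? no] → not satisfied.
rule 8 — Class-P Holding: [not a Supervised Tenancy (rule 15)? yes] OR [Standard Holding (rule 14)? yes] OR [not a Controlled Tenancy (rule 3)? yes] → satisfied.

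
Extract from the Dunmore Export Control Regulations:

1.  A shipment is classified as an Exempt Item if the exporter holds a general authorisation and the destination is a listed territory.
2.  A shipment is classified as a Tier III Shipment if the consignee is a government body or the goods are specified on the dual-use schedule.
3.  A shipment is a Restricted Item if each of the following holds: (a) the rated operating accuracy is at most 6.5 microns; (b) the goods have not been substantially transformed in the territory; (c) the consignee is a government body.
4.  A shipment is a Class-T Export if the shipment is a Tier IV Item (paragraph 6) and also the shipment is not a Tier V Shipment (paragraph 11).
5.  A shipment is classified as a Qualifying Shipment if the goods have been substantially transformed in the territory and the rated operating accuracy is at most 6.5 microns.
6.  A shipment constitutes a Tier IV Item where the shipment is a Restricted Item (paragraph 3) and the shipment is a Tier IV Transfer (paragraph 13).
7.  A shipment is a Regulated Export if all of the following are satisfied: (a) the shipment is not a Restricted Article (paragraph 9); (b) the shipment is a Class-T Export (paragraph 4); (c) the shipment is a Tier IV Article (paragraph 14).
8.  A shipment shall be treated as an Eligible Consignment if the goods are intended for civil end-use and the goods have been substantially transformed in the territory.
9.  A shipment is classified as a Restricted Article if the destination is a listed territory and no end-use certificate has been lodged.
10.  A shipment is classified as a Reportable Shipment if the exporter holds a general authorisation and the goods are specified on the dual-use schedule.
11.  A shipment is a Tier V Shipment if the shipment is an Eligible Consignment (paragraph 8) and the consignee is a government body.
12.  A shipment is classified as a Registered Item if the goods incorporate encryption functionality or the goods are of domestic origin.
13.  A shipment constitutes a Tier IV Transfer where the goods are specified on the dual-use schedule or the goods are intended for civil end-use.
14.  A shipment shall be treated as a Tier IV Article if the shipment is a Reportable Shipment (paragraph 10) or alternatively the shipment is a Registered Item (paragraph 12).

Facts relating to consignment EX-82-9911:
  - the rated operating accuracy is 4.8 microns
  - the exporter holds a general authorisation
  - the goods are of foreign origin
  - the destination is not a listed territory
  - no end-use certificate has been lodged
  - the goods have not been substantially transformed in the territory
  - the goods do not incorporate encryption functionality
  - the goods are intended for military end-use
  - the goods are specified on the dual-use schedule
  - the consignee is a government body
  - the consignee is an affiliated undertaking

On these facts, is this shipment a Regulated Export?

Under paragraph 9: the destination is a listed territory? no; and no end-use certificate has been lodged? yes. So the shipment is not a Restricted Article.
Under paragraph 3: rated operating accuracy: 4.8 microns ≤ 6.5 microns? yes; and the goods have not been substantially transformed in the territory? yes; and the consignee is a government body? yes. So the shipment is a Restricted Item.
Under paragraph 13: the goods are specified on the dual-use schedule? yes; or the goods are intended for civil end-use? no. So the shipment is a Tier IV Transfer.
Under paragraph 6: Restricted Item (paragraph 3)? yes; and Tier IV Transfer (paragraph 13)? yes. So the shipment is a Tier IV Item.
Under paragraph 8: the goods are intended for civil end-use? no; and the goods have been substantially transformed in the territory? no. So the shipment is not an Eligible Consignment.
Under paragraph 11: Eligible Consignment (paragraph 8)? no; and the consignee is a government body? yes. So the shipment is not a Tier V Shipment.
Under paragraph 4: Tier IV Item (paragraph 6)? yes; and not a Tier V Shipment (paragraph 11)? yes. So the shipment is a Class-T Export.
Under paragraph 10: the exporter holds a general authorisation? yes; and the goods are specified on the dual-use schedule? yes. So the shipment is a Reportable Shipment.
Under paragraph 12: the goods incorporate encryption functionality? no; or the goods are of domestic origin? no. So the shipment is not a Registered Item.
Under paragraph 14: Reportable Shipment (paragraph 10)? yes; or Registered Item (paragraph 12)? no. So the shipment is a Tier IV Article.
Under paragraph 7: not a Restricted Article (paragraph 9)? yes; and Class-T Export (paragraph 4)? yes; and Tier IV Article (paragraph 14)? yes. So the shipment is a Regulated Export.

Yes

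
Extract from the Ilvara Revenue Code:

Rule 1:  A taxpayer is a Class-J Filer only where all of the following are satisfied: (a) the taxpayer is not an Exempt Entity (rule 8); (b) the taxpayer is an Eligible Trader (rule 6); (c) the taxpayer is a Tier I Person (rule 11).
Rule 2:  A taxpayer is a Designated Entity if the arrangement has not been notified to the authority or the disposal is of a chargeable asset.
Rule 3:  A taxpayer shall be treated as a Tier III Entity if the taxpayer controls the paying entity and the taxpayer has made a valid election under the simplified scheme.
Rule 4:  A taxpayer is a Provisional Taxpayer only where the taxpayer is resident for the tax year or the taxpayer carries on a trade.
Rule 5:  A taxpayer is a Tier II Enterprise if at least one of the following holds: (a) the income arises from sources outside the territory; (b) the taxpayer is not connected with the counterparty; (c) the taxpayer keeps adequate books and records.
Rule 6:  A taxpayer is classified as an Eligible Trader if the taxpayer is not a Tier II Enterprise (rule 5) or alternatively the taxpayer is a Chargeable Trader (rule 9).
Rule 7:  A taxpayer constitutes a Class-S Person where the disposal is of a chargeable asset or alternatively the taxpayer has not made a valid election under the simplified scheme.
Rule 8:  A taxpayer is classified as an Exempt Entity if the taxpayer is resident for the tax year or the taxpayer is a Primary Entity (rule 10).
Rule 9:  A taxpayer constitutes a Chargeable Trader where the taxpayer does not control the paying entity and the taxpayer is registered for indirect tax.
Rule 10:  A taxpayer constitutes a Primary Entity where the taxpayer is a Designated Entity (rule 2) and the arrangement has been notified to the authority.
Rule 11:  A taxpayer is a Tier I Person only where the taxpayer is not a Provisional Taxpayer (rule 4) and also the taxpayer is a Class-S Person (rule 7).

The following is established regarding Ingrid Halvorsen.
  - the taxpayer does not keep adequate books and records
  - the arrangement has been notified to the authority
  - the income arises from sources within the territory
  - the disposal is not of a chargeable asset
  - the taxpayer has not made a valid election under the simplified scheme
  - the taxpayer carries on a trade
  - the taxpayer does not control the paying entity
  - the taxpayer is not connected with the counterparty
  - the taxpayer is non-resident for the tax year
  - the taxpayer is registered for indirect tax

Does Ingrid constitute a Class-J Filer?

rule 2 — Designated Entity: [the arrangement has not been notified to the authority? no] OR [the disposal is of a chargeable asset? no] → not satisfied.
rule 10 — Primary Entity: [Designated Entity (rule 2)? no] AND [the arrangement has been notified to the authority? yes] → not satisfied.
rule 8 — Exempt Entity: [the taxpayer is resident for the tax year? no] OR [Primary Entity (rule 10)? no] → not satisfied.
rule 5 — Tier II Enterprise: [the income arises from sources outside the territory? no] OR [the taxpayer is not connected with the counterparty? yes] OR [the taxpayer keeps adequate books and records? no] → satisfied.
rule 9 — Chargeable Trader: [the taxpayer does not control the paying entity? yes] AND [the taxpayer is registered for indirect tax? yes] → satisfied.
rule 6 — Eligible Trader: [not a Tier II Enterprise (rule 5)? no] OR [Chargeable Trader (rule 9)? yes] → satisfied.
rule 4 — Provisional Taxpayer: [the taxpayer is resident for the tax year? no] OR [the taxpayer carries on a trade? yes] → satisfied.
rule 7 — Class-S Person: [the disposal is of a chargeable asset? no] OR [the taxpayer has not made a valid election under the simplified scheme? yes] → satisfied.
rule 11 — Tier I Person: [not a Provisional Taxpayer (rule 4)? no] AND [Class-S Person (rule 7)? yes] → not satisfied.
rule 1 — Class-J Filer: [not an Exempt Entity (rule 8)? yes] AND [Eligible Trader (rule 6)? yes] AND [Tier I Person (rule 11)? no] → not satisfied.

No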